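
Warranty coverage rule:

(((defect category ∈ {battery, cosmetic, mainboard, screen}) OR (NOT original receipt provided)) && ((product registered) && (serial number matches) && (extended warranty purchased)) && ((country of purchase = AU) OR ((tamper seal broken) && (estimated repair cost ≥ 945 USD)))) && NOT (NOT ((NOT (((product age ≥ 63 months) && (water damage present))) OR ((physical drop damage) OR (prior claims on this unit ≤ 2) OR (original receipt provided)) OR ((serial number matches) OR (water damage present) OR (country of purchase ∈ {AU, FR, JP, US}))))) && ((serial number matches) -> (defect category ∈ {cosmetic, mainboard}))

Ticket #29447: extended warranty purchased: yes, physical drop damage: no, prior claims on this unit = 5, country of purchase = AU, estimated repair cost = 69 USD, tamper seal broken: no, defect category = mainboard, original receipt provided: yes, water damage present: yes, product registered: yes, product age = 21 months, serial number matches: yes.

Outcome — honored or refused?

Atomic conditions:
  defect category ∈ {battery, cosmetic, mainboard, screen}: mainboard is in the set → true
  NOT original receipt provided: yes → false
  product registered: yes → true
  serial number matches: yes → true
  extended warranty purchased: yes → true
  country of purchase = AU: AU == AU is true
  tamper seal broken: no → false
  estimated repair cost ≥ 945 USD: 69 ≥ 945 is false
  product age ≥ 63 months: 21 ≥ 63 is false
  water damage present: yes → true
  physical drop damage: no → false
  prior claims on this unit ≤ 2: 5 ≤ 2 is false
  original receipt provided: yes → true
  country of purchase ∈ {AU, FR, JP, US}: AU is in the set → true
  defect category ∈ {cosmetic, mainboard}: mainboard is in the set → true
Combine:
[1.1] true OR false = true
[1.2] true AND true AND true = true
[1.3.2] false AND false = false
[1.3] true OR false = true
[1] true AND true AND true = true
[2.1.1.1.1] false AND true = false
[2.1.1.1] NOT false = true
[2.1.1.2] false OR false OR true = true
[2.1.1.3] true OR true OR true = true
[2.1.1] true OR true OR true = true
[2.1] NOT true = false
[2] NOT false = true
[3] true → true = true
[root] true AND true AND true = true
Overall: true → honored

Honored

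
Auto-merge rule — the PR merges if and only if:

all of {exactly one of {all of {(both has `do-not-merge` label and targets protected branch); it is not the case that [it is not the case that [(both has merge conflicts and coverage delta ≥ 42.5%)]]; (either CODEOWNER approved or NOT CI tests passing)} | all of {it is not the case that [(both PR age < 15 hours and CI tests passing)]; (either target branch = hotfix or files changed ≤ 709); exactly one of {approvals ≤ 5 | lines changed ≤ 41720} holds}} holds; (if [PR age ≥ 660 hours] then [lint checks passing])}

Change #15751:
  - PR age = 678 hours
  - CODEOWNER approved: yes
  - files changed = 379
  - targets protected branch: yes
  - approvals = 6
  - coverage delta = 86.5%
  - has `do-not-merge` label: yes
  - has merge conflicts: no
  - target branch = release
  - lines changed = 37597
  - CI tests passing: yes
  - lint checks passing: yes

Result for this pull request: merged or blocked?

Atomic conditions:
  has `do-not-merge` label: yes → true
  targets protected branch: yes → true
  has merge conflicts: no → false
  coverage delta ≥ 42.5%: 86.5 ≥ 42.5 is true
  CODEOWNER approved: yes → true
  NOT CI tests passing: yes → false
  PR age < 15 hours: 678 < 15 is false
  CI tests passing: yes → true
  target branch = hotfix: release == hotfix is false
  files changed ≤ 709: 379 ≤ 709 is true
  approvals ≤ 5: 6 ≤ 5 is false
  lines changed ≤ 41720: 37597 ≤ 41720 is true
  PR age ≥ 660 hours: 678 ≥ 660 is true
  lint checks passing: yes → true
Combine:
[1.1.1] true AND true = true
[1.1.2.1.1] false AND true = false
[1.1.2.1] NOT false = true
[1.1.2] NOT true = false
[1.1.3] true OR false = true
[1.1] true AND false AND true = false
[1.2.1.1] false AND true = false
[1.2.1] NOT false = true
[1.2.2] false OR true = true
[1.2.3] exactly-one(false, true) = true
[1.2] true AND true AND true = true
[1] exactly-one(false, true) = true
[2] true → true = true
[root] true AND true = true
Overall: true → merged

Merged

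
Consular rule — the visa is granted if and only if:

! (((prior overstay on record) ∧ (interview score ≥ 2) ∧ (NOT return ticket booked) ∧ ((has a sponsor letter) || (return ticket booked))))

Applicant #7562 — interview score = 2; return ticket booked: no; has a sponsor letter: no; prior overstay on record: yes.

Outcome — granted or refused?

Granted

Atomic conditions:
  prior overstay on record: yes → true
  interview score ≥ 2: 2 ≥ 2 is true
  NOT return ticket booked: no → true
  has a sponsor letter: no → false
  return ticket booked: no → false
Combine:
[1.4] false OR false = false
[1] true AND true AND true AND false = false
[root] NOT false = true
Overall: true → granted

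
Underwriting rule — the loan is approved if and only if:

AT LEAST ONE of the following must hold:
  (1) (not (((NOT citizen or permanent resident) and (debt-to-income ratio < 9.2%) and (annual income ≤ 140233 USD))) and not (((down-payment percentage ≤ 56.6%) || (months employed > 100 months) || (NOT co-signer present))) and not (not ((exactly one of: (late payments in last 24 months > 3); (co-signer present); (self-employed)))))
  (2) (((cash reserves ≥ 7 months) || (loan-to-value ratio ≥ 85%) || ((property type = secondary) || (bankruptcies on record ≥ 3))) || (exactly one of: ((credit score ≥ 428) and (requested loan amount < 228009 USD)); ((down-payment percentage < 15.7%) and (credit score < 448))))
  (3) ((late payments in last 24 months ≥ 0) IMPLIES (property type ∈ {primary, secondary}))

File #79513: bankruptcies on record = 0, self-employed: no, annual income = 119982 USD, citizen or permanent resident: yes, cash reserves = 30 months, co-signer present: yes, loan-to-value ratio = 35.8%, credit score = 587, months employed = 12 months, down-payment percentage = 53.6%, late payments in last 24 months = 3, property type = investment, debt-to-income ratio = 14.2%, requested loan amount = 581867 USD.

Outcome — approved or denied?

Approved

Atomic conditions:
  NOT citizen or permanent resident: yes → false
  debt-to-income ratio < 9.2%: 14.2 < 9.2 is false
  annual income ≤ 140233 USD: 119982 ≤ 140233 is true
  down-payment percentage ≤ 56.6%: 53.6 ≤ 56.6 is true
  months employed > 100 months: 12 > 100 is false
  NOT co-signer present: yes → false
  late payments in last 24 months > 3: 3 > 3 is false
  co-signer present: yes → true
  self-employed: no → false
  cash reserves ≥ 7 months: 30 ≥ 7 is true
  loan-to-value ratio ≥ 85%: 35.8 ≥ 85 is false
  property type = secondary: investment == secondary is false
  bankruptcies on record ≥ 3: 0 ≥ 3 is false
  credit score ≥ 428: 587 ≥ 428 is true
  requested loan amount < 228009 USD: 581867 < 228009 is false
  down-payment percentage < 15.7%: 53.6 < 15.7 is false
  credit score < 448: 587 < 448 is false
  late payments in last 24 months ≥ 0: 3 ≥ 0 is true
  property type ∈ {primary, secondary}: investment is not in the set → false
Combine:
[1.1.1] false AND false AND true = false
[1.1] NOT false = true
[1.2.1] true OR false OR false = true
[1.2] NOT true = false
[1.3.1.1] exactly-one(false, true, false) = true
[1.3.1] NOT true = false
[1.3] NOT false = true
[1] true AND false AND true = false
[2.1.3] false OR false = false
[2.1] true OR false OR false = true
[2.2.1] true AND false = false
[2.2.2] false AND false = false
[2.2] exactly-one(false, false) = false
[2] true OR false = true
[3] true → false = false
[root] false OR true OR false = true
Overall: true → approved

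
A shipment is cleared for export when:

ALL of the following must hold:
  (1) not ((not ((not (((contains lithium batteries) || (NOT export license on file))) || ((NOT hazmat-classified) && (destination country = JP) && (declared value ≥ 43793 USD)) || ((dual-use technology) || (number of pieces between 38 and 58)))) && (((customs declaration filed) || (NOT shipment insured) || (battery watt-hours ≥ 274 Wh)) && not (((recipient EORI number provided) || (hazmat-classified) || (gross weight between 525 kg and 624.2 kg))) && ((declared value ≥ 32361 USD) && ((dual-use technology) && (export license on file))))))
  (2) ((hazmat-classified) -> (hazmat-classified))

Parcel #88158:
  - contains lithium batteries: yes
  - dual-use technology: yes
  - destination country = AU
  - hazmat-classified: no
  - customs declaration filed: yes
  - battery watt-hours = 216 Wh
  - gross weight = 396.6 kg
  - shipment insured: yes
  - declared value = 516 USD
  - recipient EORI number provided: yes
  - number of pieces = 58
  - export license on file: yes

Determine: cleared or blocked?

Cleared

Atomic conditions:
  contains lithium batteries: yes → true
  NOT export license on file: yes → false
  NOT hazmat-classified: no → true
  destination country = JP: AU == JP is false
  declared value ≥ 43793 USD: 516 ≥ 43793 is false
  dual-use technology: yes → true
  number of pieces between 38 and 58: 58 in [38, 58] is true
  customs declaration filed: yes → true
  NOT shipment insured: yes → false
  battery watt-hours ≥ 274 Wh: 216 ≥ 274 is false
  recipient EORI number provided: yes → true
  hazmat-classified: no → false
  gross weight between 525 kg and 624.2 kg: 396.6 in [525, 624.2] is false
  declared value ≥ 32361 USD: 516 ≥ 32361 is false
  export license on file: yes → true
Combine:
[1.1.1.1.1.1] true OR false = true
[1.1.1.1.1] NOT true = false
[1.1.1.1.2] true AND false AND false = false
[1.1.1.1.3] true OR true = true
[1.1.1.1] false OR false OR true = true
[1.1.1] NOT true = false
[1.1.2.1] true OR false OR false = true
[1.1.2.2.1] true OR false OR false = true
[1.1.2.2] NOT true = false
[1.1.2.3.2] true AND true = true
[1.1.2.3] false AND true = false
[1.1.2] true AND false AND false = false
[1.1] false AND false = false
[1] NOT false = true
[2] false → false (antecedent false ⇒ implication holds) = true
[root] true AND true = true
Overall: true → cleared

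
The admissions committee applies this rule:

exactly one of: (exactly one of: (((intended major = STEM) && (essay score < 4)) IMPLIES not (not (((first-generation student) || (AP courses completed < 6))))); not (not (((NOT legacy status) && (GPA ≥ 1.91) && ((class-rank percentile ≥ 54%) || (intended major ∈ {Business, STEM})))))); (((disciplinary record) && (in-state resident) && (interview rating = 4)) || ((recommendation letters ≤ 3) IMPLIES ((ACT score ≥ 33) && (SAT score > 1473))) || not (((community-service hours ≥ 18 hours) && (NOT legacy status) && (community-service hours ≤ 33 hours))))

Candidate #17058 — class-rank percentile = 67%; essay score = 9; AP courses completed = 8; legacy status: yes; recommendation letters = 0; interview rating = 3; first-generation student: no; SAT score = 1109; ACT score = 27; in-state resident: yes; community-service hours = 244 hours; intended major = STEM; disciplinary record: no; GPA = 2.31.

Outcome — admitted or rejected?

Atomic conditions:
  intended major = STEM: STEM == STEM is true
  essay score < 4: 9 < 4 is false
  first-generation student: no → false
  AP courses completed < 6: 8 < 6 is false
  NOT legacy status: yes → false
  GPA ≥ 1.91: 2.31 ≥ 1.91 is true
  class-rank percentile ≥ 54%: 67 ≥ 54 is true
  intended major ∈ {Business, STEM}: STEM is in the set → true
  disciplinary record: no → false
  in-state resident: yes → true
  interview rating = 4: 3 == 4 is false
  recommendation letters ≤ 3: 0 ≤ 3 is true
  ACT score ≥ 33: 27 ≥ 33 is false
  SAT score > 1473: 1109 > 1473 is false
  community-service hours ≥ 18 hours: 244 ≥ 18 is true
  community-service hours ≤ 33 hours: 244 ≤ 33 is false
Combine:
[1.1.1] true AND false = false
[1.1.2.1.1] false OR false = false
[1.1.2.1] NOT false = true
[1.1.2] NOT true = false
[1.1] false → false (antecedent false ⇒ implication holds) = true
[1.2.1.1.3] true OR true = true
[1.2.1.1] false AND true AND true = false
[1.2.1] NOT false = true
[1.2] NOT true = false
[1] exactly-one(true, false) = true
[2.1] false AND true AND false = false
[2.2.2] false AND false = false
[2.2] true → false = false
[2.3.1] true AND false AND false = false
[2.3] NOT false = true
[2] false OR false OR true = true
[root] exactly-one(true, true) = false
Overall: false → rejected

Rejected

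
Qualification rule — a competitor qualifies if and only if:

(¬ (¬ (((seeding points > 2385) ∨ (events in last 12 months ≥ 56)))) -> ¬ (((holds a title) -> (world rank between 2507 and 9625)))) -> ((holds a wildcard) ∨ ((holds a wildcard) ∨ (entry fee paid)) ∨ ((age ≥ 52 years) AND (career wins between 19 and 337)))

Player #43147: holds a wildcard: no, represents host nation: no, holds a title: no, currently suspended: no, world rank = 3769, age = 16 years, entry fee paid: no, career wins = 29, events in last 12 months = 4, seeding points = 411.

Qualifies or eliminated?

Eliminated

Atomic conditions:
  seeding points > 2385: 411 > 2385 is false
  events in last 12 months ≥ 56: 4 ≥ 56 is false
  holds a title: no → false
  world rank between 2507 and 9625: 3769 in [2507, 9625] is true
  holds a wildcard: no → false
  entry fee paid: no → false
  age ≥ 52 years: 16 ≥ 52 is false
  career wins between 19 and 337: 29 in [19, 337] is true
Combine:
[1.1.1.1] false OR false = false
[1.1.1] NOT false = true
[1.1] NOT true = false
[1.2.1] false → true (antecedent false ⇒ implication holds) = true
[1.2] NOT true = false
[1] false → false (antecedent false ⇒ implication holds) = true
[2.2] false OR false = false
[2.3] false AND true = false
[2] false OR false OR false = false
[root] true → false = false
Overall: false → eliminated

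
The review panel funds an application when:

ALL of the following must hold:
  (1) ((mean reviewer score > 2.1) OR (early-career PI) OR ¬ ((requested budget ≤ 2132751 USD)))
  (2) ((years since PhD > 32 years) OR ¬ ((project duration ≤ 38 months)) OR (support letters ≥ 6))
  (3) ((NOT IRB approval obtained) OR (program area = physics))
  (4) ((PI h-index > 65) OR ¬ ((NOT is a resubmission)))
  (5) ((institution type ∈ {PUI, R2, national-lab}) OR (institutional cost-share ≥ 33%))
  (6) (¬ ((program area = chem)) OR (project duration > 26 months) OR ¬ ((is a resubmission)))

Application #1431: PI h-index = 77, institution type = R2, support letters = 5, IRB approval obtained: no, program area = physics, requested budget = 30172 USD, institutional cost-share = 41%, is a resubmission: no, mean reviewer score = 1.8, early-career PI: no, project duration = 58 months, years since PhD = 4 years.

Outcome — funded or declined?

Atomic conditions:
  mean reviewer score > 2.1: 1.8 > 2.1 is false
  early-career PI: no → false
  requested budget ≤ 2132751 USD: 30172 ≤ 2132751 is true
  years since PhD > 32 years: 4 > 32 is false
  project duration ≤ 38 months: 58 ≤ 38 is false
  support letters ≥ 6: 5 ≥ 6 is false
  NOT IRB approval obtained: no → true
  program area = physics: physics == physics is true
  PI h-index > 65: 77 > 65 is true
  NOT is a resubmission: no → true
  institution type ∈ {PUI, R2, national-lab}: R2 is in the set → true
  institutional cost-share ≥ 33%: 41 ≥ 33 is true
  program area = chem: physics == chem is false
  project duration > 26 months: 58 > 26 is true
  is a resubmission: no → false
Combine:
[1.3] NOT true = false
[1] false OR false OR false = false
[2.2] NOT false = true
[2] false OR true OR false = true
[3] true OR true = true
[4.2] NOT true = false
[4] true OR false = true
[5] true OR true = true
[6.1] NOT false = true
[6.3] NOT false = true
[6] true OR true OR true = true
[root] false AND true AND true AND true AND true AND true = false
Overall: false → declined

Declined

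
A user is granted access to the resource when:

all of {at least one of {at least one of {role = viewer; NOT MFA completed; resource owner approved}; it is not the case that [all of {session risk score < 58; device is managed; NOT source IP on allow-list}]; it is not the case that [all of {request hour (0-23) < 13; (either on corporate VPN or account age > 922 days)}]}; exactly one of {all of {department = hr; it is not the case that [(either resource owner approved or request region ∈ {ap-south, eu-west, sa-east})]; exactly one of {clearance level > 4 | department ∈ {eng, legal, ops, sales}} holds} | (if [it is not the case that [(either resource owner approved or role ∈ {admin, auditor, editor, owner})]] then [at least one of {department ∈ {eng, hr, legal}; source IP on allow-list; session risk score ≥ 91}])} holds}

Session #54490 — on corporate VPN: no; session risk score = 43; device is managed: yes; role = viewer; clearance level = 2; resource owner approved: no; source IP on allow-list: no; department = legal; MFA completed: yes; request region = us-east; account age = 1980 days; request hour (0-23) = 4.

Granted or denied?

Atomic conditions:
  role = viewer: viewer == viewer is true
  NOT MFA completed: yes → false
  resource owner approved: no → false
  session risk score < 58: 43 < 58 is true
  device is managed: yes → true
  NOT source IP on allow-list: no → true
  request hour (0-23) < 13: 4 < 13 is true
  on corporate VPN: no → false
  account age > 922 days: 1980 > 922 is true
  department = hr: legal == hr is false
  request region ∈ {ap-south, eu-west, sa-east}: us-east is not in the set → false
  clearance level > 4: 2 > 4 is false
  department ∈ {eng, legal, ops, sales}: legal is in the set → true
  role ∈ {admin, auditor, editor, owner}: viewer is not in the set → false
  department ∈ {eng, hr, legal}: legal is in the set → true
  source IP on allow-list: no → false
  session risk score ≥ 91: 43 ≥ 91 is false
Combine:
[1.1] true OR false OR false = true
[1.2.1] true AND true AND true = true
[1.2] NOT true = false
[1.3.1.2] false OR true = true
[1.3.1] true AND true = true
[1.3] NOT true = false
[1] true OR false OR false = true
[2.1.2.1] false OR false = false
[2.1.2] NOT false = true
[2.1.3] exactly-one(false, true) = true
[2.1] false AND true AND true = false
[2.2.1.1] false OR false = false
[2.2.1] NOT false = true
[2.2.2] true OR false OR false = true
[2.2] true → true = true
[2] exactly-one(false, true) = true
[root] true AND true = true
Overall: true → granted

Granted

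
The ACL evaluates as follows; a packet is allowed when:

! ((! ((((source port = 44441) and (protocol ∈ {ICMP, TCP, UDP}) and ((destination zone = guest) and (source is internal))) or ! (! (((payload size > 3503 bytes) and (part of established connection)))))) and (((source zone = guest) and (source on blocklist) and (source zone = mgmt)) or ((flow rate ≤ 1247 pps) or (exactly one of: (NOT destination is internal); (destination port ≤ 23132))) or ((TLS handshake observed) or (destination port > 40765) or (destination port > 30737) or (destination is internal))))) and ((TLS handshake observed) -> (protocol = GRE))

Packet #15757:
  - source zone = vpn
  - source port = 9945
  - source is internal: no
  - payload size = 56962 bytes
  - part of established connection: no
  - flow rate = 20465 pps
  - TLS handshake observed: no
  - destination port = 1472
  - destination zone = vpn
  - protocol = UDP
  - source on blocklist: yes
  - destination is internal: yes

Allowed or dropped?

Atomic conditions:
  source port = 44441: 9945 == 44441 is false
  protocol ∈ {ICMP, TCP, UDP}: UDP is in the set → true
  destination zone = guest: vpn == guest is false
  source is internal: no → false
  payload size > 3503 bytes: 56962 > 3503 is true
  part of established connection: no → false
  source zone = guest: vpn == guest is false
  source on blocklist: yes → true
  source zone = mgmt: vpn == mgmt is false
  flow rate ≤ 1247 pps: 20465 ≤ 1247 is false
  NOT destination is internal: yes → false
  destination port ≤ 23132: 1472 ≤ 23132 is true
  TLS handshake observed: no → false
  destination port > 40765: 1472 > 40765 is false
  destination port > 30737: 1472 > 30737 is false
  destination is internal: yes → true
  protocol = GRE: UDP == GRE is false
Combine:
[1.1.1.1.1.3] false AND false = false
[1.1.1.1.1] false AND true AND false = false
[1.1.1.1.2.1.1] true AND false = false
[1.1.1.1.2.1] NOT false = true
[1.1.1.1.2] NOT true = false
[1.1.1.1] false OR false = false
[1.1.1] NOT false = true
[1.1.2.1] false AND true AND false = false
[1.1.2.2.2] exactly-one(false, true) = true
[1.1.2.2] false OR true = true
[1.1.2.3] false OR false OR false OR true = true
[1.1.2] false OR true OR true = true
[1.1] true AND true = true
[1] NOT true = false
[2] false → false (antecedent false ⇒ implication holds) = true
[root] false AND true = false
Overall: false → dropped

Dropped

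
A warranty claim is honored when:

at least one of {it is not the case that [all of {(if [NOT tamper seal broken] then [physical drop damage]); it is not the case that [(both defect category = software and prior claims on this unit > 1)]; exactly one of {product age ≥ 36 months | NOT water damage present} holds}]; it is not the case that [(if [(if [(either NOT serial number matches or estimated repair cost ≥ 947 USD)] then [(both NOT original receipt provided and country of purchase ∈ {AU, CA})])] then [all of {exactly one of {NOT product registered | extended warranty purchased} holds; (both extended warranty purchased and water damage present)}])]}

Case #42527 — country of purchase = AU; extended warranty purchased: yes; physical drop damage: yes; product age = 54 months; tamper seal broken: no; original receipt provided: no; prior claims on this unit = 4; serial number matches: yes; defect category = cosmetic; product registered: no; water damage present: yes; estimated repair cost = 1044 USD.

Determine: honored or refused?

Honored

Atomic conditions:
  NOT tamper seal broken: no → true
  physical drop damage: yes → true
  defect category = software: cosmetic == software is false
  prior claims on this unit > 1: 4 > 1 is true
  product age ≥ 36 months: 54 ≥ 36 is true
  NOT water damage present: yes → false
  NOT serial number matches: yes → false
  estimated repair cost ≥ 947 USD: 1044 ≥ 947 is true
  NOT original receipt provided: no → true
  country of purchase ∈ {AU, CA}: AU is in the set → true
  NOT product registered: no → true
  extended warranty purchased: yes → true
  water damage present: yes → true
Combine:
[1.1.1] true → true = true
[1.1.2.1] false AND true = false
[1.1.2] NOT false = true
[1.1.3] exactly-one(true, false) = true
[1.1] true AND true AND true = true
[1] NOT true = false
[2.1.1.1] false OR true = true
[2.1.1.2] true AND true = true
[2.1.1] true → true = true
[2.1.2.1] exactly-one(true, true) = false
[2.1.2.2] true AND true = true
[2.1.2] false AND true = false
[2.1] true → false = false
[2] NOT false = true
[root] false OR true = true
Overall: true → honored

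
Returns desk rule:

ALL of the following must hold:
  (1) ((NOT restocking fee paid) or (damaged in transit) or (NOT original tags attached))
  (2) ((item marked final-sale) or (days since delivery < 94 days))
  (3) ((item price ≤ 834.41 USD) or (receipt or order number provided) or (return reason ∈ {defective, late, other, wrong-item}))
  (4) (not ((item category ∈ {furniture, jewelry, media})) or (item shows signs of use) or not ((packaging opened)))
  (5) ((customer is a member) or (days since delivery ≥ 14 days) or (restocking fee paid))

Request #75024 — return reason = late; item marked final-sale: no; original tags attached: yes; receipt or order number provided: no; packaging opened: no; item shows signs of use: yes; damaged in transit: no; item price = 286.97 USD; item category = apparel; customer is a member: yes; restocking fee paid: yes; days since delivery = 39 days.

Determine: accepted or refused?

Atomic conditions:
  NOT restocking fee paid: yes → false
  damaged in transit: no → false
  NOT original tags attached: yes → false
  item marked final-sale: no → false
  days since delivery < 94 days: 39 < 94 is true
  item price ≤ 834.41 USD: 286.97 ≤ 834.41 is true
  receipt or order number provided: no → false
  return reason ∈ {defective, late, other, wrong-item}: late is in the set → true
  item category ∈ {furniture, jewelry, media}: apparel is not in the set → false
  item shows signs of use: yes → true
  packaging opened: no → false
  customer is a member: yes → true
  days since delivery ≥ 14 days: 39 ≥ 14 is true
  restocking fee paid: yes → true
Combine:
[1] false OR false OR false = false
[2] false OR true = true
[3] true OR false OR true = true
[4.1] NOT false = true
[4.3] NOT false = true
[4] true OR true OR true = true
[5] true OR true OR true = true
[root] false AND true AND true AND true AND true = false
Overall: false → refused

Refused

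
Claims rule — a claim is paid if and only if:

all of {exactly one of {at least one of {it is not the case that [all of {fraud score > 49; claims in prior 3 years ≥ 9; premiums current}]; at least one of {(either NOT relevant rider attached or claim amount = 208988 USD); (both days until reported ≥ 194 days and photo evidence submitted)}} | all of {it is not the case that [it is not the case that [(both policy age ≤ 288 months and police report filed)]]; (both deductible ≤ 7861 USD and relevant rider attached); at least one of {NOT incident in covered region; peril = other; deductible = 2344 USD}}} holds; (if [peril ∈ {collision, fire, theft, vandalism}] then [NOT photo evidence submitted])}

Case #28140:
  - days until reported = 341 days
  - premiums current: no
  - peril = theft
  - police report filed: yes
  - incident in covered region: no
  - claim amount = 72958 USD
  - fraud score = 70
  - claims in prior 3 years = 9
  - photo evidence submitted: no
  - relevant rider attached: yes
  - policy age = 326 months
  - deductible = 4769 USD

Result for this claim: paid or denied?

Paid

Atomic conditions:
  fraud score > 49: 70 > 49 is true
  claims in prior 3 years ≥ 9: 9 ≥ 9 is true
  premiums current: no → false
  NOT relevant rider attached: yes → false
  claim amount = 208988 USD: 72958 == 208988 is false
  days until reported ≥ 194 days: 341 ≥ 194 is true
  photo evidence submitted: no → false
  policy age ≤ 288 months: 326 ≤ 288 is false
  police report filed: yes → true
  deductible ≤ 7861 USD: 4769 ≤ 7861 is true
  relevant rider attached: yes → true
  NOT incident in covered region: no → true
  peril = other: theft == other is false
  deductible = 2344 USD: 4769 == 2344 is false
  peril ∈ {collision, fire, theft, vandalism}: theft is in the set → true
  NOT photo evidence submitted: no → true
Combine:
[1.1.1.1] true AND true AND false = false
[1.1.1] NOT false = true
[1.1.2.1] false OR false = false
[1.1.2.2] true AND false = false
[1.1.2] false OR false = false
[1.1] true OR false = true
[1.2.1.1.1] false AND true = false
[1.2.1.1] NOT false = true
[1.2.1] NOT true = false
[1.2.2] true AND true = true
[1.2.3] true OR false OR false = true
[1.2] false AND true AND true = false
[1] exactly-one(true, false) = true
[2] true → true = true
[root] true AND true = true
Overall: true → paid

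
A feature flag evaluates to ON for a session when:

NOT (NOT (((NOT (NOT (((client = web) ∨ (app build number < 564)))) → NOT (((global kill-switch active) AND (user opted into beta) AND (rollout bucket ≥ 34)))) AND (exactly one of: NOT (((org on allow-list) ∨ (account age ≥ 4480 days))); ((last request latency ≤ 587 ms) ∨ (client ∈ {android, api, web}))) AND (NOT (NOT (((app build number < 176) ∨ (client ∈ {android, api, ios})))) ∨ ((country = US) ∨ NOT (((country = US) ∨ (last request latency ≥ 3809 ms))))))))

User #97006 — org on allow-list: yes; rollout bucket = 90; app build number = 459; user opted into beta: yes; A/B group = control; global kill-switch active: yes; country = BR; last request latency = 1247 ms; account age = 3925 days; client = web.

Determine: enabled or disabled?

Atomic conditions:
  client = web: web == web is true
  app build number < 564: 459 < 564 is true
  global kill-switch active: yes → true
  user opted into beta: yes → true
  rollout bucket ≥ 34: 90 ≥ 34 is true
  org on allow-list: yes → true
  account age ≥ 4480 days: 3925 ≥ 4480 is false
  last request latency ≤ 587 ms: 1247 ≤ 587 is false
  client ∈ {android, api, web}: web is in the set → true
  app build number < 176: 459 < 176 is false
  client ∈ {android, api, ios}: web is not in the set → false
  country = US: BR == US is false
  last request latency ≥ 3809 ms: 1247 ≥ 3809 is false
Combine:
[1.1.1.1.1.1] true OR true = true
[1.1.1.1.1] NOT true = false
[1.1.1.1] NOT false = true
[1.1.1.2.1] true AND true AND true = true
[1.1.1.2] NOT true = false
[1.1.1] true → false = false
[1.1.2.1.1] true OR false = true
[1.1.2.1] NOT true = false
[1.1.2.2] false OR true = true
[1.1.2] exactly-one(false, true) = true
[1.1.3.1.1.1] false OR false = false
[1.1.3.1.1] NOT false = true
[1.1.3.1] NOT true = false
[1.1.3.2.2.1] false OR false = false
[1.1.3.2.2] NOT false = true
[1.1.3.2] false OR true = true
[1.1.3] false OR true = true
[1.1] false AND true AND true = false
[1] NOT false = true
[root] NOT true = false
Overall: false → disabled

Disabled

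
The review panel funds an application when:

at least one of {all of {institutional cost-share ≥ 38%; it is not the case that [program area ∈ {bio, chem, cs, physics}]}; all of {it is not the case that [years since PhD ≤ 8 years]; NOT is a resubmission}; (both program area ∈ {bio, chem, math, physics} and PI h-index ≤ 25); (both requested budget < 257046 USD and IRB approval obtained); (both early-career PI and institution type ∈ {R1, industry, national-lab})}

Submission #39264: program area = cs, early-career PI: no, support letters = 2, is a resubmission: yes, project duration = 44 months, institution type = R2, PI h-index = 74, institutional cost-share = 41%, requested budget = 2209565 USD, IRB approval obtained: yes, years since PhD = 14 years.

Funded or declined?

Declined

Atomic conditions:
  institutional cost-share ≥ 38%: 41 ≥ 38 is true
  program area ∈ {bio, chem, cs, physics}: cs is in the set → true
  years since PhD ≤ 8 years: 14 ≤ 8 is false
  NOT is a resubmission: yes → false
  program area ∈ {bio, chem, math, physics}: cs is not in the set → false
  PI h-index ≤ 25: 74 ≤ 25 is false
  requested budget < 257046 USD: 2209565 < 257046 is false
  IRB approval obtained: yes → true
  early-career PI: no → false
  institution type ∈ {R1, industry, national-lab}: R2 is not in the set → false
Combine:
[1.2] NOT true = false
[1] true AND false = false
[2.1] NOT false = true
[2] true AND false = false
[3] false AND false = false
[4] false AND true = false
[5] false AND false = false
[root] false OR false OR false OR false OR false = false
Overall: false → declined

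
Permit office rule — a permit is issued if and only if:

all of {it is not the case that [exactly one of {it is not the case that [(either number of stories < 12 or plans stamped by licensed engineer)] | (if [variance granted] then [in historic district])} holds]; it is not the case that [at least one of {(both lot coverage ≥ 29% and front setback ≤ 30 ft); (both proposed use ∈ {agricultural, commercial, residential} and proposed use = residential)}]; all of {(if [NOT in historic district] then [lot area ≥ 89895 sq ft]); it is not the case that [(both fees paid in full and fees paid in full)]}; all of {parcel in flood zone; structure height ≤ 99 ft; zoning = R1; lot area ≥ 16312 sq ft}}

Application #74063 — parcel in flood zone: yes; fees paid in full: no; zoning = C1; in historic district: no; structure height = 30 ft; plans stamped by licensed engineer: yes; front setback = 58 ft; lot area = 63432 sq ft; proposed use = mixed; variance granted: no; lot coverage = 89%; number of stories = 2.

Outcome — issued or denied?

Denied

Atomic conditions:
  number of stories < 12: 2 < 12 is true
  plans stamped by licensed engineer: yes → true
  variance granted: no → false
  in historic district: no → false
  lot coverage ≥ 29%: 89 ≥ 29 is true
  front setback ≤ 30 ft: 58 ≤ 30 is false
  proposed use ∈ {agricultural, commercial, residential}: mixed is not in the set → false
  proposed use = residential: mixed == residential is false
  NOT in historic district: no → true
  lot area ≥ 89895 sq ft: 63432 ≥ 89895 is false
  fees paid in full: no → false
  parcel in flood zone: yes → true
  structure height ≤ 99 ft: 30 ≤ 99 is true
  zoning = R1: C1 == R1 is false
  lot area ≥ 16312 sq ft: 63432 ≥ 16312 is true
Combine:
[1.1.1.1] true OR true = true
[1.1.1] NOT true = false
[1.1.2] false → false (antecedent false ⇒ implication holds) = true
[1.1] exactly-one(false, true) = true
[1] NOT true = false
[2.1.1] true AND false = false
[2.1.2] false AND false = false
[2.1] false OR false = false
[2] NOT false = true
[3.1] true → false = false
[3.2.1] false AND false = false
[3.2] NOT false = true
[3] false AND true = false
[4] true AND true AND false AND true = false
[root] false AND true AND false AND false = false
Overall: false → denied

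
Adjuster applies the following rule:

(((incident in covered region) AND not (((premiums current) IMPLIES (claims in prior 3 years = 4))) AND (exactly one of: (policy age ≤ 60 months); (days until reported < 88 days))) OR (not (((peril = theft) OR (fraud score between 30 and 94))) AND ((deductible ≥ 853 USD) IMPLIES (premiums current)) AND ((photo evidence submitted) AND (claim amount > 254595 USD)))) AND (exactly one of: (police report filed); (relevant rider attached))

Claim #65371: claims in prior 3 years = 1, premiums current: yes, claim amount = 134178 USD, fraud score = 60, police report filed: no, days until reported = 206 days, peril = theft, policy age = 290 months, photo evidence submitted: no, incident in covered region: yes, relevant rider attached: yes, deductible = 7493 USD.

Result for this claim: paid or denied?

Atomic conditions:
  incident in covered region: yes → true
  premiums current: yes → true
  claims in prior 3 years = 4: 1 == 4 is false
  policy age ≤ 60 months: 290 ≤ 60 is false
  days until reported < 88 days: 206 < 88 is false
  peril = theft: theft == theft is true
  fraud score between 30 and 94: 60 in [30, 94] is true
  deductible ≥ 853 USD: 7493 ≥ 853 is true
  photo evidence submitted: no → false
  claim amount > 254595 USD: 134178 > 254595 is false
  police report filed: no → false
  relevant rider attached: yes → true
Combine:
[1.1.2.1] true → false = false
[1.1.2] NOT false = true
[1.1.3] exactly-one(false, false) = false
[1.1] true AND true AND false = false
[1.2.1.1] true OR true = true
[1.2.1] NOT true = false
[1.2.2] true → true = true
[1.2.3] false AND false = false
[1.2] false AND true AND false = false
[1] false OR false = false
[2] exactly-one(false, true) = true
[root] false AND true = false
Overall: false → denied

Denied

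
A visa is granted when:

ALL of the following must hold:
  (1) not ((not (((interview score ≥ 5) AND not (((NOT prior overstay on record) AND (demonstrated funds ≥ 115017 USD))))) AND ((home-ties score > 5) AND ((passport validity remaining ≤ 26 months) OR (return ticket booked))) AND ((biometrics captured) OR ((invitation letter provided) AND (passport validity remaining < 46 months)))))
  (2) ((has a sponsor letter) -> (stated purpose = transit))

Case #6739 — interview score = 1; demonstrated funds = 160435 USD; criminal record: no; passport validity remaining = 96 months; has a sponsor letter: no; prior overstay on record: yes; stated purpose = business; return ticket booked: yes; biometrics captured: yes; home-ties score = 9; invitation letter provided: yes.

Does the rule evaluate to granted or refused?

Atomic conditions:
  interview score ≥ 5: 1 ≥ 5 is false
  NOT prior overstay on record: yes → false
  demonstrated funds ≥ 115017 USD: 160435 ≥ 115017 is true
  home-ties score > 5: 9 > 5 is true
  passport validity remaining ≤ 26 months: 96 ≤ 26 is false
  return ticket booked: yes → true
  biometrics captured: yes → true
  invitation letter provided: yes → true
  passport validity remaining < 46 months: 96 < 46 is false
  has a sponsor letter: no → false
  stated purpose = transit: business == transit is false
Combine:
[1.1.1.1.2.1] false AND true = false
[1.1.1.1.2] NOT false = true
[1.1.1.1] false AND true = false
[1.1.1] NOT false = true
[1.1.2.2] false OR true = true
[1.1.2] true AND true = true
[1.1.3.2] true AND false = false
[1.1.3] true OR false = true
[1.1] true AND true AND true = true
[1] NOT true = false
[2] false → false (antecedent false ⇒ implication holds) = true
[root] false AND true = false
Overall: false → refused

Refused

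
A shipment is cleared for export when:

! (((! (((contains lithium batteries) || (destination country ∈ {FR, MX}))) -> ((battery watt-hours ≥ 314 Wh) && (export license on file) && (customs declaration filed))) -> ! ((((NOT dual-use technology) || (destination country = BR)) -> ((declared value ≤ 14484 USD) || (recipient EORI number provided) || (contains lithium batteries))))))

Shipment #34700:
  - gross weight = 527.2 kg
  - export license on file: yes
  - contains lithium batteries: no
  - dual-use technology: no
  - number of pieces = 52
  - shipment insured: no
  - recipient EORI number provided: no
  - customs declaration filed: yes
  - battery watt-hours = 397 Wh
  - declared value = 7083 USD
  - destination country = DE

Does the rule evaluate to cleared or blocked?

Cleared

Atomic conditions:
  contains lithium batteries: no → false
  destination country ∈ {FR, MX}: DE is not in the set → false
  battery watt-hours ≥ 314 Wh: 397 ≥ 314 is true
  export license on file: yes → true
  customs declaration filed: yes → true
  NOT dual-use technology: no → true
  destination country = BR: DE == BR is false
  declared value ≤ 14484 USD: 7083 ≤ 14484 is true
  recipient EORI number provided: no → false
Combine:
[1.1.1.1] false OR false = false
[1.1.1] NOT false = true
[1.1.2] true AND true AND true = true
[1.1] true → true = true
[1.2.1.1] true OR false = true
[1.2.1.2] true OR false OR false = true
[1.2.1] true → true = true
[1.2] NOT true = false
[1] true → false = false
[root] NOT false = true
Overall: true → cleared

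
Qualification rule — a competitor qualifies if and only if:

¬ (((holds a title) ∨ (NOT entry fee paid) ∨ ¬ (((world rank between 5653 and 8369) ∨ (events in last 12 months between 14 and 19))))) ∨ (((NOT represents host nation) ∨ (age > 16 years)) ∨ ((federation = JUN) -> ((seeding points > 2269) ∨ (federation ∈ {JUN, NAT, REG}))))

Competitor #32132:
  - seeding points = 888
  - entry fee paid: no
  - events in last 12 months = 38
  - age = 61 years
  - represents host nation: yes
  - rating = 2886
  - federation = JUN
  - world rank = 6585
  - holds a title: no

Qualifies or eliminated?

Qualifies

Atomic conditions:
  holds a title: no → false
  NOT entry fee paid: no → true
  world rank between 5653 and 8369: 6585 in [5653, 8369] is true
  events in last 12 months between 14 and 19: 38 in [14, 19] is false
  NOT represents host nation: yes → false
  age > 16 years: 61 > 16 is true
  federation = JUN: JUN == JUN is true
  seeding points > 2269: 888 > 2269 is false
  federation ∈ {JUN, NAT, REG}: JUN is in the set → true
Combine:
[1.1.3.1] true OR false = true
[1.1.3] NOT true = false
[1.1] false OR true OR false = true
[1] NOT true = false
[2.1] false OR true = true
[2.2.2] false OR true = true
[2.2] true → true = true
[2] true OR true = true
[root] false OR true = true
Overall: true → qualifies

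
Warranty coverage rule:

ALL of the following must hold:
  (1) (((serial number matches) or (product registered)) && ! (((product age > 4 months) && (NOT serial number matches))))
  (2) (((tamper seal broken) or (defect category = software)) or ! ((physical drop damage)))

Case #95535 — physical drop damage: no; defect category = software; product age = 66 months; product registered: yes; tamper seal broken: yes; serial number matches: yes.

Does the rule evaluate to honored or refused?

Atomic conditions:
  serial number matches: yes → true
  product registered: yes → true
  product age > 4 months: 66 > 4 is true
  NOT serial number matches: yes → false
  tamper seal broken: yes → true
  defect category = software: software == software is true
  physical drop damage: no → false
Combine:
[1.1] true OR true = true
[1.2.1] true AND false = false
[1.2] NOT false = true
[1] true AND true = true
[2.1] true OR true = true
[2.2] NOT false = true
[2] true OR true = true
[root] true AND true = true
Overall: true → honored

Honored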